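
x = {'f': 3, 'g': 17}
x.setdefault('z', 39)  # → 39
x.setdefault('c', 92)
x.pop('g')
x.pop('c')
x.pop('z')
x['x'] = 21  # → {'f': 3, 'x': 21}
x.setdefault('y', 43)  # 43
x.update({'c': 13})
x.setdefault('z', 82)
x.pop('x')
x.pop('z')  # 82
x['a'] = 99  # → {'f': 3, 'y': 43, 'c': 13, 'a': 99}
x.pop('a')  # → 99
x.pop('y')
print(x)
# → {'f': 3, 'c': 13}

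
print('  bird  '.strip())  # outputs bird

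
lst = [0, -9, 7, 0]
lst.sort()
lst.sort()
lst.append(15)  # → [-9, 0, 0, 7, 15]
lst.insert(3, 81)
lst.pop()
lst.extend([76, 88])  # [-9, 0, 0, 81, 7, 76, 88]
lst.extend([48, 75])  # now [-9, 0, 0, 81, 7, 76, 88, 48, 75]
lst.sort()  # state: [-9, 0, 0, 7, 48, 75, 76, 81, 88]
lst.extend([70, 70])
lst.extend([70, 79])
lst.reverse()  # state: [79, 70, 70, 70, 88, 81, 76, 75, 48, 7, 0, 0, -9]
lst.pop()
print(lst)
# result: [79, 70, 70, 70, 88, 81, 76, 75, 48, 7, 0, 0]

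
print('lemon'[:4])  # lemo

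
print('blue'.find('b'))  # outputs 0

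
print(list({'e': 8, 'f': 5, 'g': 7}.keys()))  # ['e', 'f', 'g']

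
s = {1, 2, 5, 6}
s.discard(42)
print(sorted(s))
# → [1, 2, 5, 6]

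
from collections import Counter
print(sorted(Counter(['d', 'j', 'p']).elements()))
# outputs ['d', 'j', 'p']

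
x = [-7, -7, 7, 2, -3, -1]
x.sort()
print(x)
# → [-7, -7, -3, -1, 2, 7]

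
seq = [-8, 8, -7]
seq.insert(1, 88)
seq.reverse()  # [-7, 8, 88, -8]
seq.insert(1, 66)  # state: [-7, 66, 8, 88, -8]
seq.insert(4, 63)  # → [-7, 66, 8, 88, 63, -8]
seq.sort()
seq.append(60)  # [-8, -7, 8, 63, 66, 88, 60]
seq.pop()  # 60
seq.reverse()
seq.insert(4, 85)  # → [88, 66, 63, 8, 85, -7, -8]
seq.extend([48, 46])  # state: [88, 66, 63, 8, 85, -7, -8, 48, 46]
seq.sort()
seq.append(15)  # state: [-8, -7, 8, 46, 48, 63, 66, 85, 88, 15]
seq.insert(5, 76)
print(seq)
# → [-8, -7, 8, 46, 48, 76, 63, 66, 85, 88, 15]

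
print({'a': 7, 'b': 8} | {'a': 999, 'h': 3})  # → {'a': 999, 'b': 8, 'h': 3}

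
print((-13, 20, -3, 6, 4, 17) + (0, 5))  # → (-13, 20, -3, 6, 4, 17, 0, 5)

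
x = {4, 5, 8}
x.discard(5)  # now {4, 8}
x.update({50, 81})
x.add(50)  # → {4, 8, 50, 81}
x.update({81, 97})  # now {4, 8, 50, 81, 97}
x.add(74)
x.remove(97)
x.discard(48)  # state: {4, 8, 50, 74, 81}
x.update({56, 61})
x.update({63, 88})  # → {4, 8, 50, 56, 61, 63, 74, 81, 88}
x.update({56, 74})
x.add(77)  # {4, 8, 50, 56, 61, 63, 74, 77, 81, 88}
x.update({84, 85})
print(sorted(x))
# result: [4, 8, 50, 56, 61, 63, 74, 77, 81, 84, 85, 88]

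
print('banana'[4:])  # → na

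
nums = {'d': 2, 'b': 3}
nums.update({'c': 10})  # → {'d': 2, 'b': 3, 'c': 10}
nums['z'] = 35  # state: {'d': 2, 'b': 3, 'c': 10, 'z': 35}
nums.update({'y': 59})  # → {'d': 2, 'b': 3, 'c': 10, 'z': 35, 'y': 59}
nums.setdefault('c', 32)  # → 10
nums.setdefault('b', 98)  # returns 3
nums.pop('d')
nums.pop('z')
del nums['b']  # {'c': 10, 'y': 59}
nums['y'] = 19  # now {'c': 10, 'y': 19}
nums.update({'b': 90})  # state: {'c': 10, 'y': 19, 'b': 90}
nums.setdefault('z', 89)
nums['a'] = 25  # {'c': 10, 'y': 19, 'b': 90, 'z': 89, 'a': 25}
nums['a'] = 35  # {'c': 10, 'y': 19, 'b': 90, 'z': 89, 'a': 35}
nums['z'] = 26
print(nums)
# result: {'c': 10, 'y': 19, 'b': 90, 'z': 26, 'a': 35}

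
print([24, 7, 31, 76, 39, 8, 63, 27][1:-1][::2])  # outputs [7, 76, 8]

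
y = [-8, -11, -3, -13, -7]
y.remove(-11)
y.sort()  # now [-13, -8, -7, -3]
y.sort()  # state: [-13, -8, -7, -3]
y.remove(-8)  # [-13, -7, -3]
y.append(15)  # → [-13, -7, -3, 15]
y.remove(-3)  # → [-13, -7, 15]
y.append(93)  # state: [-13, -7, 15, 93]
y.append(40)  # [-13, -7, 15, 93, 40]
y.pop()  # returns 40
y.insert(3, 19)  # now [-13, -7, 15, 19, 93]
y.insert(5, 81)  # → [-13, -7, 15, 19, 93, 81]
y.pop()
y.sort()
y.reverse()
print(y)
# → [93, 19, 15, -7, -13]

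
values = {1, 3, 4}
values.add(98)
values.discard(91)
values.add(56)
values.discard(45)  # {1, 3, 4, 56, 98}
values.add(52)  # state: {1, 3, 4, 52, 56, 98}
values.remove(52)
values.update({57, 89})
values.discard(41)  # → {1, 3, 4, 56, 57, 89, 98}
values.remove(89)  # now {1, 3, 4, 56, 57, 98}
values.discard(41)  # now {1, 3, 4, 56, 57, 98}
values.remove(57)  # {1, 3, 4, 56, 98}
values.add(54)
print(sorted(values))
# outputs [1, 3, 4, 54, 56, 98]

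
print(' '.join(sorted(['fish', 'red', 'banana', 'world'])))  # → banana fish red world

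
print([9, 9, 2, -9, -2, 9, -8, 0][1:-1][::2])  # [9, -9, 9]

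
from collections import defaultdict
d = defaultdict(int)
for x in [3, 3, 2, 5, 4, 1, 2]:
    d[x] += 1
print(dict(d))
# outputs {3: 2, 2: 2, 5: 1, 4: 1, 1: 1}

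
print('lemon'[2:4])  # mo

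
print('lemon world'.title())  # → Lemon World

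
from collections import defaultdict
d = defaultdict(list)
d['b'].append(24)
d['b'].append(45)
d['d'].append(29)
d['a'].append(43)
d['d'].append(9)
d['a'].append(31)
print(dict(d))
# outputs {'b': [24, 45], 'd': [29, 9], 'a': [43, 31]}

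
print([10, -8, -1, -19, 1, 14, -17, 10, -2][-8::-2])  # [-8]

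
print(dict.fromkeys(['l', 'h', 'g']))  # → {'l': None, 'h': None, 'g': None}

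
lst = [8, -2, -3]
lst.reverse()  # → [-3, -2, 8]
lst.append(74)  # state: [-3, -2, 8, 74]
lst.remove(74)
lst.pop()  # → 8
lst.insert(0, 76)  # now [76, -3, -2]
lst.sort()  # [-3, -2, 76]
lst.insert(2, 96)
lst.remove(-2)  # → [-3, 96, 76]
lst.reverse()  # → [76, 96, -3]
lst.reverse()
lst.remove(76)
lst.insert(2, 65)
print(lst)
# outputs [-3, 96, 65]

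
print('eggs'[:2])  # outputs eg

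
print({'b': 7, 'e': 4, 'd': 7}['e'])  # 4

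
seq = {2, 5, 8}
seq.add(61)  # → {2, 5, 8, 61}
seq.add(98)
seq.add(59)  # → {2, 5, 8, 59, 61, 98}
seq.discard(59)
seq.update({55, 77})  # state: {2, 5, 8, 55, 61, 77, 98}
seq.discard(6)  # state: {2, 5, 8, 55, 61, 77, 98}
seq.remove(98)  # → {2, 5, 8, 55, 61, 77}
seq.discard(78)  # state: {2, 5, 8, 55, 61, 77}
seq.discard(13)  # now {2, 5, 8, 55, 61, 77}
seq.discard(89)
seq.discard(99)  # {2, 5, 8, 55, 61, 77}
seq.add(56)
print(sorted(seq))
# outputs [2, 5, 8, 55, 56, 61, 77]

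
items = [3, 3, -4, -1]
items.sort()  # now [-4, -1, 3, 3]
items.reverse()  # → [3, 3, -1, -4]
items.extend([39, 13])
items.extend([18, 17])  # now [3, 3, -1, -4, 39, 13, 18, 17]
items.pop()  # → 17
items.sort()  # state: [-4, -1, 3, 3, 13, 18, 39]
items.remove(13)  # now [-4, -1, 3, 3, 18, 39]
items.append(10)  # [-4, -1, 3, 3, 18, 39, 10]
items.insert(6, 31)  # [-4, -1, 3, 3, 18, 39, 31, 10]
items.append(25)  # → [-4, -1, 3, 3, 18, 39, 31, 10, 25]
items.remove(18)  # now [-4, -1, 3, 3, 39, 31, 10, 25]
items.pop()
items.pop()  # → 10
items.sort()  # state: [-4, -1, 3, 3, 31, 39]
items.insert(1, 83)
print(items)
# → [-4, 83, -1, 3, 3, 31, 39]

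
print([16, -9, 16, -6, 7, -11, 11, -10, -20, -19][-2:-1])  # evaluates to [-20]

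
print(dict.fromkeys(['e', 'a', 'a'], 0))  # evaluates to {'e': 0, 'a': 0}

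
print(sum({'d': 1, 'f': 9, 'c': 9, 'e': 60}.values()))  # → 79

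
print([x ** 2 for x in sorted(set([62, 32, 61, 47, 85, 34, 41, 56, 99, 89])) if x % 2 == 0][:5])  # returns [1024, 1156, 3136, 3844]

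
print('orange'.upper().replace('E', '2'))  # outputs ORANG2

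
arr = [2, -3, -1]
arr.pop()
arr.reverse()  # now [-3, 2]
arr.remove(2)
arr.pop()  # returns -3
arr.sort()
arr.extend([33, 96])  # [33, 96]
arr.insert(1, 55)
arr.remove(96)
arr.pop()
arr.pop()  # 33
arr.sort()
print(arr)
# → []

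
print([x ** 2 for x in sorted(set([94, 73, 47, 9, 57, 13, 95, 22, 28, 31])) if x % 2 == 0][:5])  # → [484, 784, 8836]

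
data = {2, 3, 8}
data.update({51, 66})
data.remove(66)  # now {2, 3, 8, 51}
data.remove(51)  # {2, 3, 8}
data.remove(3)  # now {2, 8}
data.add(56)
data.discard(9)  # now {2, 8, 56}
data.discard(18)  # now {2, 8, 56}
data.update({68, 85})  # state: {2, 8, 56, 68, 85}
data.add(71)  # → {2, 8, 56, 68, 71, 85}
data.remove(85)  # {2, 8, 56, 68, 71}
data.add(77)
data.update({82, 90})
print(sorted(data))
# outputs [2, 8, 56, 68, 71, 77, 82, 90]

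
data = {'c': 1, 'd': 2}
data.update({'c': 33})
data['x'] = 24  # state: {'c': 33, 'd': 2, 'x': 24}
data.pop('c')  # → 33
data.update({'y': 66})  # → {'d': 2, 'x': 24, 'y': 66}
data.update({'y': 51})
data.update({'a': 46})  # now {'d': 2, 'x': 24, 'y': 51, 'a': 46}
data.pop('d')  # 2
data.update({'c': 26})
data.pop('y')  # 51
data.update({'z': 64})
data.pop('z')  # 64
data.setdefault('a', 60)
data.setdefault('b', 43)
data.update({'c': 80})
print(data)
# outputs {'x': 24, 'a': 46, 'c': 80, 'b': 43}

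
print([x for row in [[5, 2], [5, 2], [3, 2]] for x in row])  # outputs [5, 2, 5, 2, 3, 2]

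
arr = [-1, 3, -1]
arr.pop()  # -1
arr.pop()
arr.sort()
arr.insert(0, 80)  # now [80, -1]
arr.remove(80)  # [-1]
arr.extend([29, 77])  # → [-1, 29, 77]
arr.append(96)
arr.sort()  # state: [-1, 29, 77, 96]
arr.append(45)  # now [-1, 29, 77, 96, 45]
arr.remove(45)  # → [-1, 29, 77, 96]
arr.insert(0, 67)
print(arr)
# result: [67, -1, 29, 77, 96]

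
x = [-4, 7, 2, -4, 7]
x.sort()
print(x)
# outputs [-4, -4, 2, 7, 7]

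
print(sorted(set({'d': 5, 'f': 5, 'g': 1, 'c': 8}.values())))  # [1, 5, 8]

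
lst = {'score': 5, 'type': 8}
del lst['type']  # {'score': 5}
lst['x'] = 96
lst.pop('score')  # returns 5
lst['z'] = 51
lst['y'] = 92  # {'x': 96, 'z': 51, 'y': 92}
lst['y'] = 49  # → {'x': 96, 'z': 51, 'y': 49}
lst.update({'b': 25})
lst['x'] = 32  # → {'x': 32, 'z': 51, 'y': 49, 'b': 25}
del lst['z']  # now {'x': 32, 'y': 49, 'b': 25}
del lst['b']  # {'x': 32, 'y': 49}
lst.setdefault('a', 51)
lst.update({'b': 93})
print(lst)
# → {'x': 32, 'y': 49, 'a': 51, 'b': 93}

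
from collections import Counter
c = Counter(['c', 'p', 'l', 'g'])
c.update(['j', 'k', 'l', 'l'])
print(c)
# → Counter({'l': 3, 'c': 1, 'p': 1, 'g': 1, 'j': 1, 'k': 1})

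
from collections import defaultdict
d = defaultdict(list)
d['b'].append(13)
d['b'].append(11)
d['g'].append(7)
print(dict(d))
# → {'b': [13, 11], 'g': [7]}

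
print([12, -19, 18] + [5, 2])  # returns [12, -19, 18, 5, 2]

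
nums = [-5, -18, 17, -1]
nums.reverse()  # [-1, 17, -18, -5]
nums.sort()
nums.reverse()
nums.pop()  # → -18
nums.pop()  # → -5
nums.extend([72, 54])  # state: [17, -1, 72, 54]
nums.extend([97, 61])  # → [17, -1, 72, 54, 97, 61]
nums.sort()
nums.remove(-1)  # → [17, 54, 61, 72, 97]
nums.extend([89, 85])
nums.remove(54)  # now [17, 61, 72, 97, 89, 85]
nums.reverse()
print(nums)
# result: [85, 89, 97, 72, 61, 17]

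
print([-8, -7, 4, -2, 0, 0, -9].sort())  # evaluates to None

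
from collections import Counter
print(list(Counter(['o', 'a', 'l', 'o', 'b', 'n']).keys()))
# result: ['o', 'a', 'l', 'b', 'n']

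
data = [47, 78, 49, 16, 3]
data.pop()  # 3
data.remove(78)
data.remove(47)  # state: [49, 16]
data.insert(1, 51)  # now [49, 51, 16]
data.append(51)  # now [49, 51, 16, 51]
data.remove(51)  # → [49, 16, 51]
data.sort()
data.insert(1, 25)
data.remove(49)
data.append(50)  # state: [16, 25, 51, 50]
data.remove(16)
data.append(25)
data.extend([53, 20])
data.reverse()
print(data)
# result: [20, 53, 25, 50, 51, 25]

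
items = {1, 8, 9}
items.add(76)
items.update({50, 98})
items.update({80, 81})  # {1, 8, 9, 50, 76, 80, 81, 98}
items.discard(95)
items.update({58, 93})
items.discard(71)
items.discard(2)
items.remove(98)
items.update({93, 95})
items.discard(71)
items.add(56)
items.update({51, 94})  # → {1, 8, 9, 50, 51, 56, 58, 76, 80, 81, 93, 94, 95}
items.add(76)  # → {1, 8, 9, 50, 51, 56, 58, 76, 80, 81, 93, 94, 95}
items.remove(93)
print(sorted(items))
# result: [1, 8, 9, 50, 51, 56, 58, 76, 80, 81, 94, 95]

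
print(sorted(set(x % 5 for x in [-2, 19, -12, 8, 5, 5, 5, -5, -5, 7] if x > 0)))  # [0, 2, 3, 4]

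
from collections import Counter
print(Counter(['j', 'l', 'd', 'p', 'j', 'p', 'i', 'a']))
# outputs Counter({'j': 2, 'p': 2, 'l': 1, 'd': 1, 'i': 1, 'a': 1})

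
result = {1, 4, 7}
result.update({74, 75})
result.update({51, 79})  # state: {1, 4, 7, 51, 74, 75, 79}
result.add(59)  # {1, 4, 7, 51, 59, 74, 75, 79}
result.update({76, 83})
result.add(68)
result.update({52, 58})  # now {1, 4, 7, 51, 52, 58, 59, 68, 74, 75, 76, 79, 83}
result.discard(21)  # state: {1, 4, 7, 51, 52, 58, 59, 68, 74, 75, 76, 79, 83}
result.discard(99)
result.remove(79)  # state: {1, 4, 7, 51, 52, 58, 59, 68, 74, 75, 76, 83}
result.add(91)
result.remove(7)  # {1, 4, 51, 52, 58, 59, 68, 74, 75, 76, 83, 91}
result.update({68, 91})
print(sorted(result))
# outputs [1, 4, 51, 52, 58, 59, 68, 74, 75, 76, 83, 91]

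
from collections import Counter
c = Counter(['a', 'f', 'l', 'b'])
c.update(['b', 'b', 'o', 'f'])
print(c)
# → Counter({'b': 3, 'f': 2, 'a': 1, 'l': 1, 'o': 1})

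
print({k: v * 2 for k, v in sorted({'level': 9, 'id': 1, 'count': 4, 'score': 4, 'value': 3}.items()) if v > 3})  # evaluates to {'count': 8, 'level': 18, 'score': 8}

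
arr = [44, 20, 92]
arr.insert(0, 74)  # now [74, 44, 20, 92]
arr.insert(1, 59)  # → [74, 59, 44, 20, 92]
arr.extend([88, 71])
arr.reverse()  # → [71, 88, 92, 20, 44, 59, 74]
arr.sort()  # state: [20, 44, 59, 71, 74, 88, 92]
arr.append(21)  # [20, 44, 59, 71, 74, 88, 92, 21]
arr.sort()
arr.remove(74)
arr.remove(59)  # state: [20, 21, 44, 71, 88, 92]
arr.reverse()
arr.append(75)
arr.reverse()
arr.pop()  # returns 92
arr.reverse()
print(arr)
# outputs [88, 71, 44, 21, 20, 75]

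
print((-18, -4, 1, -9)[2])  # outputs 1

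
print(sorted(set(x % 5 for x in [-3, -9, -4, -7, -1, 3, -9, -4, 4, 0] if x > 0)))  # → [3, 4]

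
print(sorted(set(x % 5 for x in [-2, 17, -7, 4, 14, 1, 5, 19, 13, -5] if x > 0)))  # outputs [0, 1, 2, 3, 4]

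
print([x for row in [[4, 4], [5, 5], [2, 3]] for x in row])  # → [4, 4, 5, 5, 2, 3]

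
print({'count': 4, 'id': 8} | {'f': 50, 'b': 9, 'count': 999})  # {'count': 999, 'id': 8, 'f': 50, 'b': 9}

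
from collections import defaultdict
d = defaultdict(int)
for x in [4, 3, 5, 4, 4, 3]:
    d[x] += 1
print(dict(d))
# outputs {4: 3, 3: 2, 5: 1}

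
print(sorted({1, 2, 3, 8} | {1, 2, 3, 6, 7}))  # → [1, 2, 3, 6, 7, 8]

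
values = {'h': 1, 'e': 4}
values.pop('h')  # 1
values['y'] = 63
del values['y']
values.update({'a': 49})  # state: {'e': 4, 'a': 49}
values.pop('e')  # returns 4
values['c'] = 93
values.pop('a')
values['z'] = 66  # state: {'c': 93, 'z': 66}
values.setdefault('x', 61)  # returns 61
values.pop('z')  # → 66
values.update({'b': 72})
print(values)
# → {'c': 93, 'x': 61, 'b': 72}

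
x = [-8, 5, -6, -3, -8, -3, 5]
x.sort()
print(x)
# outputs [-8, -8, -6, -3, -3, 5, 5]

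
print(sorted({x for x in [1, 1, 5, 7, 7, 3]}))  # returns [1, 3, 5, 7]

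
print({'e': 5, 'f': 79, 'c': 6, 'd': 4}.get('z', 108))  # 108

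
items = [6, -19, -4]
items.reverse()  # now [-4, -19, 6]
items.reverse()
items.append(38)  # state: [6, -19, -4, 38]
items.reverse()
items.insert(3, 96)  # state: [38, -4, -19, 96, 6]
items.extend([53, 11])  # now [38, -4, -19, 96, 6, 53, 11]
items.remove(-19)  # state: [38, -4, 96, 6, 53, 11]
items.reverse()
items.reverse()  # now [38, -4, 96, 6, 53, 11]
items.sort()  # [-4, 6, 11, 38, 53, 96]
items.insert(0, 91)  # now [91, -4, 6, 11, 38, 53, 96]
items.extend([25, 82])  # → [91, -4, 6, 11, 38, 53, 96, 25, 82]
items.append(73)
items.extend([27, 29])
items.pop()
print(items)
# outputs [91, -4, 6, 11, 38, 53, 96, 25, 82, 73, 27]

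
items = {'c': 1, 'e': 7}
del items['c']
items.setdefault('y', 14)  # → 14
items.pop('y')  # 14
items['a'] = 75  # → {'e': 7, 'a': 75}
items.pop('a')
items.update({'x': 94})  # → {'e': 7, 'x': 94}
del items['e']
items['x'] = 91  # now {'x': 91}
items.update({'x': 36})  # {'x': 36}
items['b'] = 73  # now {'x': 36, 'b': 73}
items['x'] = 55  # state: {'x': 55, 'b': 73}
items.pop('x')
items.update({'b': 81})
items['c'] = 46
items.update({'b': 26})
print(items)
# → {'b': 26, 'c': 46}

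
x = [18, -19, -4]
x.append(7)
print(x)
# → [18, -19, -4, 7]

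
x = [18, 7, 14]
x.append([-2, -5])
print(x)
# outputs [18, 7, 14, [-2, -5]]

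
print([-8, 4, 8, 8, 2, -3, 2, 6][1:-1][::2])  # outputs [4, 8, -3]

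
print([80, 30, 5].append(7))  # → None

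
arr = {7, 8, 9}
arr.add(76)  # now {7, 8, 9, 76}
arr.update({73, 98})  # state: {7, 8, 9, 73, 76, 98}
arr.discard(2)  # {7, 8, 9, 73, 76, 98}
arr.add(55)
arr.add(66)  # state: {7, 8, 9, 55, 66, 73, 76, 98}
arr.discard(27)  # {7, 8, 9, 55, 66, 73, 76, 98}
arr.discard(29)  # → {7, 8, 9, 55, 66, 73, 76, 98}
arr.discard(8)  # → {7, 9, 55, 66, 73, 76, 98}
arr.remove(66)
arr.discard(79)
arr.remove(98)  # {7, 9, 55, 73, 76}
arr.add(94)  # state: {7, 9, 55, 73, 76, 94}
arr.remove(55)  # {7, 9, 73, 76, 94}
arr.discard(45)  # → {7, 9, 73, 76, 94}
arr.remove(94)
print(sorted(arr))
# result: [7, 9, 73, 76]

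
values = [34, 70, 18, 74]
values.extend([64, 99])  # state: [34, 70, 18, 74, 64, 99]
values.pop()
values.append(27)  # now [34, 70, 18, 74, 64, 27]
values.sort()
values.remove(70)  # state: [18, 27, 34, 64, 74]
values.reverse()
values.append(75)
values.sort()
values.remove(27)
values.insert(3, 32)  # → [18, 34, 64, 32, 74, 75]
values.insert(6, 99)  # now [18, 34, 64, 32, 74, 75, 99]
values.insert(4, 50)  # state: [18, 34, 64, 32, 50, 74, 75, 99]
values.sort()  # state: [18, 32, 34, 50, 64, 74, 75, 99]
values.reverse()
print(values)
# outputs [99, 75, 74, 64, 50, 34, 32, 18]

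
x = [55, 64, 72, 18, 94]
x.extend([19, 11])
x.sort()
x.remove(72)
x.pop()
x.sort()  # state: [11, 18, 19, 55, 64]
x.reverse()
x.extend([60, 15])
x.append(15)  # [64, 55, 19, 18, 11, 60, 15, 15]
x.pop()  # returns 15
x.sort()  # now [11, 15, 18, 19, 55, 60, 64]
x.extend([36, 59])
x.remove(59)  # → [11, 15, 18, 19, 55, 60, 64, 36]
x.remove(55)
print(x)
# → [11, 15, 18, 19, 60, 64, 36]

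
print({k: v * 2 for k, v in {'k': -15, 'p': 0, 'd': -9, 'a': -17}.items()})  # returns {'k': -30, 'p': 0, 'd': -18, 'a': -34}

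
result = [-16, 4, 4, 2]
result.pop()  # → 2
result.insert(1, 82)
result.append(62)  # [-16, 82, 4, 4, 62]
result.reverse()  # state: [62, 4, 4, 82, -16]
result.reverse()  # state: [-16, 82, 4, 4, 62]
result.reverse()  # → [62, 4, 4, 82, -16]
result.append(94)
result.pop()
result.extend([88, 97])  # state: [62, 4, 4, 82, -16, 88, 97]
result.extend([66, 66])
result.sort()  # [-16, 4, 4, 62, 66, 66, 82, 88, 97]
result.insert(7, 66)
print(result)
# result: [-16, 4, 4, 62, 66, 66, 82, 66, 88, 97]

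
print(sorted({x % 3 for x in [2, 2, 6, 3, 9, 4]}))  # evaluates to [0, 1, 2]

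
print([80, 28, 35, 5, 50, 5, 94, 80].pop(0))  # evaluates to 80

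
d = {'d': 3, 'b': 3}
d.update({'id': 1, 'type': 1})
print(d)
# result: {'d': 3, 'b': 3, 'id': 1, 'type': 1}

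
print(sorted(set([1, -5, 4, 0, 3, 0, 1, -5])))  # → [-5, 0, 1, 3, 4]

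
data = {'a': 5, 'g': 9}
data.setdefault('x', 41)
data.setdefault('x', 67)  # 41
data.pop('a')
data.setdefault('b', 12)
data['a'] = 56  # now {'g': 9, 'x': 41, 'b': 12, 'a': 56}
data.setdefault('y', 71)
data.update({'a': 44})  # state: {'g': 9, 'x': 41, 'b': 12, 'a': 44, 'y': 71}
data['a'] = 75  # {'g': 9, 'x': 41, 'b': 12, 'a': 75, 'y': 71}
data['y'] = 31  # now {'g': 9, 'x': 41, 'b': 12, 'a': 75, 'y': 31}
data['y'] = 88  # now {'g': 9, 'x': 41, 'b': 12, 'a': 75, 'y': 88}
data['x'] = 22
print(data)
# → {'g': 9, 'x': 22, 'b': 12, 'a': 75, 'y': 88}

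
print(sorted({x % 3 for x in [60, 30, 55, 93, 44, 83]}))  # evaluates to [0, 1, 2]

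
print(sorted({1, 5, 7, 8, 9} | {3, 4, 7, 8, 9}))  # [1, 3, 4, 5, 7, 8, 9]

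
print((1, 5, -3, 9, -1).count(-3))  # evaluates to 1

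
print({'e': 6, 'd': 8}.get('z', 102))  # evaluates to 102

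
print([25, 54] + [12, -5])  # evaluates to [25, 54, 12, -5]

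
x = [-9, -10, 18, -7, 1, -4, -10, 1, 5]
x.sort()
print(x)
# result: [-10, -10, -9, -7, -4, 1, 1, 5, 18]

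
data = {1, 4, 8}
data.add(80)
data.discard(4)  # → {1, 8, 80}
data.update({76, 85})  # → {1, 8, 76, 80, 85}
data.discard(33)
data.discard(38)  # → {1, 8, 76, 80, 85}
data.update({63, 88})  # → {1, 8, 63, 76, 80, 85, 88}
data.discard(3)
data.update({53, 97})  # {1, 8, 53, 63, 76, 80, 85, 88, 97}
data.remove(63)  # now {1, 8, 53, 76, 80, 85, 88, 97}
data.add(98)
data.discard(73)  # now {1, 8, 53, 76, 80, 85, 88, 97, 98}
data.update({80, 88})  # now {1, 8, 53, 76, 80, 85, 88, 97, 98}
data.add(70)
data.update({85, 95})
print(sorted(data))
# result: [1, 8, 53, 70, 76, 80, 85, 88, 95, 97, 98]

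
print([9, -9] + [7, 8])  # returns [9, -9, 7, 8]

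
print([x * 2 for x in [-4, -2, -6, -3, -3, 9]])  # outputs [-8, -4, -12, -6, -6, 18]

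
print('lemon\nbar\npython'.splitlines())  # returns ['lemon', 'bar', 'python']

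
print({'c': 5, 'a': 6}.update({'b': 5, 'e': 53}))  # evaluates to None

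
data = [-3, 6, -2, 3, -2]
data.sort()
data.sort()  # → [-3, -2, -2, 3, 6]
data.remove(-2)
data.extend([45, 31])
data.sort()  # [-3, -2, 3, 6, 31, 45]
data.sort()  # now [-3, -2, 3, 6, 31, 45]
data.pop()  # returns 45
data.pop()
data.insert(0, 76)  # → [76, -3, -2, 3, 6]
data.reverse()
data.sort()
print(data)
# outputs [-3, -2, 3, 6, 76]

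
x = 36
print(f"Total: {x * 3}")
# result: Total: 108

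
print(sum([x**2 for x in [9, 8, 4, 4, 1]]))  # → 178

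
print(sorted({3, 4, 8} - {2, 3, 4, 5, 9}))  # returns [8]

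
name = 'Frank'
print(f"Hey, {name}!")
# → Hey, Frank!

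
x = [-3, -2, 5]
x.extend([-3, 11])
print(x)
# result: [-3, -2, 5, -3, 11]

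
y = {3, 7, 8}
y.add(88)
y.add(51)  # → {3, 7, 8, 51, 88}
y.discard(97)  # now {3, 7, 8, 51, 88}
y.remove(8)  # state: {3, 7, 51, 88}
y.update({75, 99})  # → {3, 7, 51, 75, 88, 99}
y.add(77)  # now {3, 7, 51, 75, 77, 88, 99}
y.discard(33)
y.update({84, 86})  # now {3, 7, 51, 75, 77, 84, 86, 88, 99}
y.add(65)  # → {3, 7, 51, 65, 75, 77, 84, 86, 88, 99}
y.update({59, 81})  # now {3, 7, 51, 59, 65, 75, 77, 81, 84, 86, 88, 99}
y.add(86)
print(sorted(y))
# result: [3, 7, 51, 59, 65, 75, 77, 81, 84, 86, 88, 99]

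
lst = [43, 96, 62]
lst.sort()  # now [43, 62, 96]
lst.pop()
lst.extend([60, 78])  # [43, 62, 60, 78]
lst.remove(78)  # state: [43, 62, 60]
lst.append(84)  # [43, 62, 60, 84]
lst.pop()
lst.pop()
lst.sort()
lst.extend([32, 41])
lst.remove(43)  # [62, 32, 41]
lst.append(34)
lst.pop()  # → 34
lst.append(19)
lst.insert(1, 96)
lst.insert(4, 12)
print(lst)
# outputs [62, 96, 32, 41, 12, 19]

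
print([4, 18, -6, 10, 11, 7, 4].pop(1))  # 18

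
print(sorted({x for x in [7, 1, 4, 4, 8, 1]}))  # [1, 4, 7, 8]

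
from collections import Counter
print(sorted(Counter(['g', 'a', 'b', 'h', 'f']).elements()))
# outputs ['a', 'b', 'f', 'g', 'h']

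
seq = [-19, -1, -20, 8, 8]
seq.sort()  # [-20, -19, -1, 8, 8]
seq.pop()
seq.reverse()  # [8, -1, -19, -20]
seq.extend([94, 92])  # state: [8, -1, -19, -20, 94, 92]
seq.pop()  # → 92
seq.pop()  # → 94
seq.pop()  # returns -20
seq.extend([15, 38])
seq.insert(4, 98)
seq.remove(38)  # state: [8, -1, -19, 15, 98]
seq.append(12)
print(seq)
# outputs [8, -1, -19, 15, 98, 12]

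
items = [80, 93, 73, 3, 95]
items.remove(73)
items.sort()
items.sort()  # [3, 80, 93, 95]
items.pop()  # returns 95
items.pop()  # 93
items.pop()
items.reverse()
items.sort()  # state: [3]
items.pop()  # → 3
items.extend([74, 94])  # [74, 94]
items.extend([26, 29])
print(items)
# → [74, 94, 26, 29]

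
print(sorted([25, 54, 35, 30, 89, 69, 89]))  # [25, 30, 35, 54, 69, 89, 89]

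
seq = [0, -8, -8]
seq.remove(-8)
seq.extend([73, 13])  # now [0, -8, 73, 13]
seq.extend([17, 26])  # [0, -8, 73, 13, 17, 26]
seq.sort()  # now [-8, 0, 13, 17, 26, 73]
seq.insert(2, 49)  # [-8, 0, 49, 13, 17, 26, 73]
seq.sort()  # [-8, 0, 13, 17, 26, 49, 73]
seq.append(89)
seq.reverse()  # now [89, 73, 49, 26, 17, 13, 0, -8]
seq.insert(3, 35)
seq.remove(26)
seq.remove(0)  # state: [89, 73, 49, 35, 17, 13, -8]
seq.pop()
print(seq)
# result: [89, 73, 49, 35, 17, 13]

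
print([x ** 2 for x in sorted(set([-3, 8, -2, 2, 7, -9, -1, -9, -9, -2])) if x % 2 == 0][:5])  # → [4, 4, 64]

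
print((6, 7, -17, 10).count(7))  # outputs 1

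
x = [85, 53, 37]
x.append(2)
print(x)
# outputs [85, 53, 37, 2]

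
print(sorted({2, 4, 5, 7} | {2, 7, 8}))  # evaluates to [2, 4, 5, 7, 8]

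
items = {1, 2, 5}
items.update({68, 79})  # {1, 2, 5, 68, 79}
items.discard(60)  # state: {1, 2, 5, 68, 79}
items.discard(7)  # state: {1, 2, 5, 68, 79}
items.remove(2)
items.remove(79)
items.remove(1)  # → {5, 68}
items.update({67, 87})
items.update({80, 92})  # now {5, 67, 68, 80, 87, 92}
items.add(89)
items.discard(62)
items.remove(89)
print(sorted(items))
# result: [5, 67, 68, 80, 87, 92]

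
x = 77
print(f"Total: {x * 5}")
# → Total: 385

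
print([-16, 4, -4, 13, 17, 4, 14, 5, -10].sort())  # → None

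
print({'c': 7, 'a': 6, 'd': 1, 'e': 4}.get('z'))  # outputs None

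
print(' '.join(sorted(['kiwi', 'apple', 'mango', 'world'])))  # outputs apple kiwi mango world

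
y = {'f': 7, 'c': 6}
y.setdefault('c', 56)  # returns 6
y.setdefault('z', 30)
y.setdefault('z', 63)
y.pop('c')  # 6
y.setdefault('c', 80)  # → 80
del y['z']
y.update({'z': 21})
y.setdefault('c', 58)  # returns 80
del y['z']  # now {'f': 7, 'c': 80}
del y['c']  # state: {'f': 7}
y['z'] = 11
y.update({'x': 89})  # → {'f': 7, 'z': 11, 'x': 89}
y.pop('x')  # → 89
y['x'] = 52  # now {'f': 7, 'z': 11, 'x': 52}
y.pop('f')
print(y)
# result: {'z': 11, 'x': 52}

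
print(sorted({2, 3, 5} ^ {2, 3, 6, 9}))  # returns [5, 6, 9]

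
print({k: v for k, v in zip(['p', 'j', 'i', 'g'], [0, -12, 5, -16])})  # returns {'p': 0, 'j': -12, 'i': 5, 'g': -16}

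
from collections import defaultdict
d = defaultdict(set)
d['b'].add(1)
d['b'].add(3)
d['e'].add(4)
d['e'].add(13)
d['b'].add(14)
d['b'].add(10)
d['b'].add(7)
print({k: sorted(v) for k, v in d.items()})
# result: {'b': [1, 3, 7, 10, 14], 'e': [4, 13]}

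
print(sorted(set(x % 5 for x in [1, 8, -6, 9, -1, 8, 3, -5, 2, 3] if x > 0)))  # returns [1, 2, 3, 4]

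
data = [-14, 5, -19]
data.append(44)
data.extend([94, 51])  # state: [-14, 5, -19, 44, 94, 51]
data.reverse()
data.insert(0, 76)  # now [76, 51, 94, 44, -19, 5, -14]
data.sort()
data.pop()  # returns 94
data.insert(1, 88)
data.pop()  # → 76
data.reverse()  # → [51, 44, 5, -14, 88, -19]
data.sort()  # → [-19, -14, 5, 44, 51, 88]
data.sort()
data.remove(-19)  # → [-14, 5, 44, 51, 88]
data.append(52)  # [-14, 5, 44, 51, 88, 52]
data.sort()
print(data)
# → [-14, 5, 44, 51, 52, 88]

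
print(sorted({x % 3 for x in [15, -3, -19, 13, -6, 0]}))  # [0, 1, 2]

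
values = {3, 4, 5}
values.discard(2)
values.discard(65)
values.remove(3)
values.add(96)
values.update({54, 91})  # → {4, 5, 54, 91, 96}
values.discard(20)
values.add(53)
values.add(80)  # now {4, 5, 53, 54, 80, 91, 96}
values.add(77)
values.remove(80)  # {4, 5, 53, 54, 77, 91, 96}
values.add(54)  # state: {4, 5, 53, 54, 77, 91, 96}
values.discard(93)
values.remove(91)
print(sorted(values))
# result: [4, 5, 53, 54, 77, 96]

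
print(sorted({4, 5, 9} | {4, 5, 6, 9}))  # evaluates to [4, 5, 6, 9]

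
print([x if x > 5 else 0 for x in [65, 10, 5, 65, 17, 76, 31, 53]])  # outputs [65, 10, 0, 65, 17, 76, 31, 53]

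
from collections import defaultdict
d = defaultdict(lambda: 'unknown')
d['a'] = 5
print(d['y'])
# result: unknown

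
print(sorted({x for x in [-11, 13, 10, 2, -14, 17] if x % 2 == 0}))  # [-14, 2, 10]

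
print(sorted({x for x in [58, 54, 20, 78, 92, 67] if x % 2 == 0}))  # [20, 54, 58, 78, 92]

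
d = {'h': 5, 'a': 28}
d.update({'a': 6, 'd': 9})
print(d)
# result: {'h': 5, 'a': 6, 'd': 9}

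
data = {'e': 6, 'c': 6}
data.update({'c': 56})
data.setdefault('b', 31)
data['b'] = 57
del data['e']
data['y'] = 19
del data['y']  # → {'c': 56, 'b': 57}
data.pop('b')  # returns 57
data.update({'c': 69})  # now {'c': 69}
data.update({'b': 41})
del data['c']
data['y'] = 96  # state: {'b': 41, 'y': 96}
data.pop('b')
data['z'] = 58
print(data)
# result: {'y': 96, 'z': 58}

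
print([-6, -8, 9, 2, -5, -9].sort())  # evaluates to None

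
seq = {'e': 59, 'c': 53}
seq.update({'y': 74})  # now {'e': 59, 'c': 53, 'y': 74}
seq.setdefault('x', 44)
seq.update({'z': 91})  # {'e': 59, 'c': 53, 'y': 74, 'x': 44, 'z': 91}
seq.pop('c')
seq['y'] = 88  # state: {'e': 59, 'y': 88, 'x': 44, 'z': 91}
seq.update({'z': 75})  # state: {'e': 59, 'y': 88, 'x': 44, 'z': 75}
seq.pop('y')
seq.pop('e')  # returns 59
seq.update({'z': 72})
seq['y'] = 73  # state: {'x': 44, 'z': 72, 'y': 73}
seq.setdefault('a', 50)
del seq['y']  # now {'x': 44, 'z': 72, 'a': 50}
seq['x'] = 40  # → {'x': 40, 'z': 72, 'a': 50}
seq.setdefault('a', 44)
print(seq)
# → {'x': 40, 'z': 72, 'a': 50}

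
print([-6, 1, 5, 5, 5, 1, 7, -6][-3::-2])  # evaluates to [1, 5, 1]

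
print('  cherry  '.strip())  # cherry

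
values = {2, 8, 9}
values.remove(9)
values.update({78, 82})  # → {2, 8, 78, 82}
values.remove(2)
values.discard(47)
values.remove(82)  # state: {8, 78}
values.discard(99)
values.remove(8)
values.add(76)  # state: {76, 78}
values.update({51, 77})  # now {51, 76, 77, 78}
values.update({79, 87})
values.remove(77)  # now {51, 76, 78, 79, 87}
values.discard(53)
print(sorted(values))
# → [51, 76, 78, 79, 87]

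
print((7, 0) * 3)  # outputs (7, 0, 7, 0, 7, 0)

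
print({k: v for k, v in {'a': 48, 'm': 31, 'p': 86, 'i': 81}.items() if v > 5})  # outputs {'a': 48, 'm': 31, 'p': 86, 'i': 81}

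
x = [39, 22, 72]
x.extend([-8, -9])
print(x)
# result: [39, 22, 72, -8, -9]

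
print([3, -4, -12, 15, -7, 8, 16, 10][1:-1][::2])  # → [-4, 15, 8]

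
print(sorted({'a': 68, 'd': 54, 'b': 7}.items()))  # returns [('a', 68), ('b', 7), ('d', 54)]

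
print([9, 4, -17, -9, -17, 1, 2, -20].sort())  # None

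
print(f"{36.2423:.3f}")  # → 36.242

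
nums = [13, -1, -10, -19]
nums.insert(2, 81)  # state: [13, -1, 81, -10, -19]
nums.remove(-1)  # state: [13, 81, -10, -19]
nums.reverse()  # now [-19, -10, 81, 13]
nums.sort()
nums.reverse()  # [81, 13, -10, -19]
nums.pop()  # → -19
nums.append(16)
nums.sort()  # [-10, 13, 16, 81]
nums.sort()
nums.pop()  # 81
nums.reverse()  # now [16, 13, -10]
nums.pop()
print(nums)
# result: [16, 13]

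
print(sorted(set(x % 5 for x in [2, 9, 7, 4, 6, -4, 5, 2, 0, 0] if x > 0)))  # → [0, 1, 2, 4]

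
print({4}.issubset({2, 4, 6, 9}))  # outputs True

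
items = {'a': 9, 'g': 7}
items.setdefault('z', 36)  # 36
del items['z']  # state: {'a': 9, 'g': 7}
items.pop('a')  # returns 9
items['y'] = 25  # {'g': 7, 'y': 25}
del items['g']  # {'y': 25}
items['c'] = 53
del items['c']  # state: {'y': 25}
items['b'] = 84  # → {'y': 25, 'b': 84}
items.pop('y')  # 25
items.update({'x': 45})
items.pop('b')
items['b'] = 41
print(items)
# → {'x': 45, 'b': 41}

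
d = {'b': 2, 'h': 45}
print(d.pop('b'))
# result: 2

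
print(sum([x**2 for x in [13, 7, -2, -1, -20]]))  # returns 623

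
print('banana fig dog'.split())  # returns ['banana', 'fig', 'dog']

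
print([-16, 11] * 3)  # [-16, 11, -16, 11, -16, 11]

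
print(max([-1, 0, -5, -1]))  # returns 0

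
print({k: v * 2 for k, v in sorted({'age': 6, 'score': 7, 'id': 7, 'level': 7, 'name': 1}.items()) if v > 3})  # {'age': 12, 'id': 14, 'level': 14, 'score': 14}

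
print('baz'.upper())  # BAZ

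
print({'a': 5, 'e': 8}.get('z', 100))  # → 100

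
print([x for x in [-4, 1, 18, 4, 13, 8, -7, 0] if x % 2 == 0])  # [-4, 18, 4, 8, 0]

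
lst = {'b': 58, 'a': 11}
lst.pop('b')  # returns 58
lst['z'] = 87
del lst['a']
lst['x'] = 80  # {'z': 87, 'x': 80}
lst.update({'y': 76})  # {'z': 87, 'x': 80, 'y': 76}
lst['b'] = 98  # {'z': 87, 'x': 80, 'y': 76, 'b': 98}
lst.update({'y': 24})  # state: {'z': 87, 'x': 80, 'y': 24, 'b': 98}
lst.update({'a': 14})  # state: {'z': 87, 'x': 80, 'y': 24, 'b': 98, 'a': 14}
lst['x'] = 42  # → {'z': 87, 'x': 42, 'y': 24, 'b': 98, 'a': 14}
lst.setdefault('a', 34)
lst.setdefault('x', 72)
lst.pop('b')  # 98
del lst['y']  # {'z': 87, 'x': 42, 'a': 14}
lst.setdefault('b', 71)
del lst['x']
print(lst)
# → {'z': 87, 'a': 14, 'b': 71}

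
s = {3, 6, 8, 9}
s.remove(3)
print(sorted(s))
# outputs [6, 8, 9]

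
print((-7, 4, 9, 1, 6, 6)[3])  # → 1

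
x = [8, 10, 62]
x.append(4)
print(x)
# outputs [8, 10, 62, 4]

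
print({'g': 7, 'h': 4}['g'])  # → 7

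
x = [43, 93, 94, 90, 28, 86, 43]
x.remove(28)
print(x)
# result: [43, 93, 94, 90, 86, 43]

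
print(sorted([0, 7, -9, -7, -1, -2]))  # [-9, -7, -2, -1, 0, 7]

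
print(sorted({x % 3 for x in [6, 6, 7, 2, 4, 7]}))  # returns [0, 1, 2]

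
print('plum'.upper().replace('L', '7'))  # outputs P7UM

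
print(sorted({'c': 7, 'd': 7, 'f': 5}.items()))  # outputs [('c', 7), ('d', 7), ('f', 5)]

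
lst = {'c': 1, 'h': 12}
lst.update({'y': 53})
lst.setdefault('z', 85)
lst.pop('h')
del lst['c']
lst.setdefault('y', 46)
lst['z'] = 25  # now {'y': 53, 'z': 25}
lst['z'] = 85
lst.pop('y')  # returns 53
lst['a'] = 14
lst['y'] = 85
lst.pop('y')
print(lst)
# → {'z': 85, 'a': 14}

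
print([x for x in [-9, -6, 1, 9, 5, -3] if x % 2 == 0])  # [-6]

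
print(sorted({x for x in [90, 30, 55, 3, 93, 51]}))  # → [3, 30, 51, 55, 90, 93]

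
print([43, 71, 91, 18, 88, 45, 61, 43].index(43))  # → 0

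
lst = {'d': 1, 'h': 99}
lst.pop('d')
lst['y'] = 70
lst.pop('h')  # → 99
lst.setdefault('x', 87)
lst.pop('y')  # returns 70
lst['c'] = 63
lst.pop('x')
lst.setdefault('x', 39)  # 39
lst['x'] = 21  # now {'c': 63, 'x': 21}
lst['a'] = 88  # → {'c': 63, 'x': 21, 'a': 88}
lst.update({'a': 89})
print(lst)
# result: {'c': 63, 'x': 21, 'a': 89}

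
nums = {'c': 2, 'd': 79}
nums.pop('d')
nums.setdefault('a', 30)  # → 30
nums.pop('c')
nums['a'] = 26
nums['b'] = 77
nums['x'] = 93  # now {'a': 26, 'b': 77, 'x': 93}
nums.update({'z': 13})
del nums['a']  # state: {'b': 77, 'x': 93, 'z': 13}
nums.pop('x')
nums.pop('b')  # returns 77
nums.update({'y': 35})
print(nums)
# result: {'z': 13, 'y': 35}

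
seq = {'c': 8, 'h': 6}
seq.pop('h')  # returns 6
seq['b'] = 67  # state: {'c': 8, 'b': 67}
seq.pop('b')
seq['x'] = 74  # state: {'c': 8, 'x': 74}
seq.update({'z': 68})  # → {'c': 8, 'x': 74, 'z': 68}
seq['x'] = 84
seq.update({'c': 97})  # {'c': 97, 'x': 84, 'z': 68}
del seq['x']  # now {'c': 97, 'z': 68}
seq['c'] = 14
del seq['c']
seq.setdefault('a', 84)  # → 84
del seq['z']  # {'a': 84}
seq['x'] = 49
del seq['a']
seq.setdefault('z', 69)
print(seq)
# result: {'x': 49, 'z': 69}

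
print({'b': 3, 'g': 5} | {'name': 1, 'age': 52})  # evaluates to {'b': 3, 'g': 5, 'name': 1, 'age': 52}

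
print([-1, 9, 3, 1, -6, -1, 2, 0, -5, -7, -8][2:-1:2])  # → [3, -6, 2, -5]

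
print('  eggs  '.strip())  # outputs eggs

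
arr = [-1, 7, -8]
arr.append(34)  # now [-1, 7, -8, 34]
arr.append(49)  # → [-1, 7, -8, 34, 49]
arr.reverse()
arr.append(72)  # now [49, 34, -8, 7, -1, 72]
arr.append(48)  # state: [49, 34, -8, 7, -1, 72, 48]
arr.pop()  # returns 48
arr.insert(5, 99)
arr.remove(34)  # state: [49, -8, 7, -1, 99, 72]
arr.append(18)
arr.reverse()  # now [18, 72, 99, -1, 7, -8, 49]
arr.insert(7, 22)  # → [18, 72, 99, -1, 7, -8, 49, 22]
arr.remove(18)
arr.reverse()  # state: [22, 49, -8, 7, -1, 99, 72]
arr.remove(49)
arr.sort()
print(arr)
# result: [-8, -1, 7, 22, 72, 99]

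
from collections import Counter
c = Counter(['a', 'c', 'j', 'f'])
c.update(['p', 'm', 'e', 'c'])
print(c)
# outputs Counter({'c': 2, 'a': 1, 'j': 1, 'f': 1, 'p': 1, 'm': 1, 'e': 1})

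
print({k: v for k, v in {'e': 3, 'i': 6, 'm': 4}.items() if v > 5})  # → {'i': 6}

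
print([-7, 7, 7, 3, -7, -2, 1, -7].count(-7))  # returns 3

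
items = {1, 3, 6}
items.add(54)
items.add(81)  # {1, 3, 6, 54, 81}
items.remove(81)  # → {1, 3, 6, 54}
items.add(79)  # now {1, 3, 6, 54, 79}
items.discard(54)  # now {1, 3, 6, 79}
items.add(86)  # {1, 3, 6, 79, 86}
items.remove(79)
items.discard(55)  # {1, 3, 6, 86}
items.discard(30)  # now {1, 3, 6, 86}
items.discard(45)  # {1, 3, 6, 86}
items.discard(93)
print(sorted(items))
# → [1, 3, 6, 86]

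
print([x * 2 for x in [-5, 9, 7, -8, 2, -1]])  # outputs [-10, 18, 14, -16, 4, -2]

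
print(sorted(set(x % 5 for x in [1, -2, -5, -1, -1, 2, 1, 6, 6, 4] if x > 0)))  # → [1, 2, 4]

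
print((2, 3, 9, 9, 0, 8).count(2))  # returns 1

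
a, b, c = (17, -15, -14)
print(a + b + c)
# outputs -12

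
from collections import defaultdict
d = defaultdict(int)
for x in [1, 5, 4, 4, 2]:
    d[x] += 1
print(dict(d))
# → {1: 1, 5: 1, 4: 2, 2: 1}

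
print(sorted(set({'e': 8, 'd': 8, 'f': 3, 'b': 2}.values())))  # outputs [2, 3, 8]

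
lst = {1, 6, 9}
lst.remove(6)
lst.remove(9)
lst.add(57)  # {1, 57}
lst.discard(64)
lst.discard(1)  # {57}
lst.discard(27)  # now {57}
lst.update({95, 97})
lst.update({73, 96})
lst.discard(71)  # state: {57, 73, 95, 96, 97}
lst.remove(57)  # {73, 95, 96, 97}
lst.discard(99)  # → {73, 95, 96, 97}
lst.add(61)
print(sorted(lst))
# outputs [61, 73, 95, 96, 97]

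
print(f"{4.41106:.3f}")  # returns 4.411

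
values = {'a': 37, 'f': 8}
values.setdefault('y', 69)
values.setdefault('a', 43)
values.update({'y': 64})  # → {'a': 37, 'f': 8, 'y': 64}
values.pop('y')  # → 64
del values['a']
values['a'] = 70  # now {'f': 8, 'a': 70}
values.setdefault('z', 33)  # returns 33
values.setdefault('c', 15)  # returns 15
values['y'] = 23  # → {'f': 8, 'a': 70, 'z': 33, 'c': 15, 'y': 23}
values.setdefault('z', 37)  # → 33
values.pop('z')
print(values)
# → {'f': 8, 'a': 70, 'c': 15, 'y': 23}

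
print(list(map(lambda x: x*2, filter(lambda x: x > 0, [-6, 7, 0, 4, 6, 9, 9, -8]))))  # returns [14, 8, 12, 18, 18]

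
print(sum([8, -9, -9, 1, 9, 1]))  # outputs 1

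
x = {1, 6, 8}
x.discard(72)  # {1, 6, 8}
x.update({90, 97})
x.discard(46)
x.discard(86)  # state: {1, 6, 8, 90, 97}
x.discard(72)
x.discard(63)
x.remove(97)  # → {1, 6, 8, 90}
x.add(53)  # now {1, 6, 8, 53, 90}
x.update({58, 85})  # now {1, 6, 8, 53, 58, 85, 90}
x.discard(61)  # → {1, 6, 8, 53, 58, 85, 90}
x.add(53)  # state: {1, 6, 8, 53, 58, 85, 90}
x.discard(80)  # {1, 6, 8, 53, 58, 85, 90}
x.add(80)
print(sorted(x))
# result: [1, 6, 8, 53, 58, 80, 85, 90]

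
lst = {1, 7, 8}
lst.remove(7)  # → {1, 8}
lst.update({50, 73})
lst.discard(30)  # {1, 8, 50, 73}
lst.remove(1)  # {8, 50, 73}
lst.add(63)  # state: {8, 50, 63, 73}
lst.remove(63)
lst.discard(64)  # {8, 50, 73}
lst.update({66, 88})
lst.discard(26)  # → {8, 50, 66, 73, 88}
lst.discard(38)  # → {8, 50, 66, 73, 88}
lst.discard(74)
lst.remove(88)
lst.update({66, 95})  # {8, 50, 66, 73, 95}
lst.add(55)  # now {8, 50, 55, 66, 73, 95}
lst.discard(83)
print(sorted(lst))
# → [8, 50, 55, 66, 73, 95]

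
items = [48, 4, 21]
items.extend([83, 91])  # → [48, 4, 21, 83, 91]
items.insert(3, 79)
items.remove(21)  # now [48, 4, 79, 83, 91]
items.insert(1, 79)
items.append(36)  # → [48, 79, 4, 79, 83, 91, 36]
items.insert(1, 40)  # [48, 40, 79, 4, 79, 83, 91, 36]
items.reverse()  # [36, 91, 83, 79, 4, 79, 40, 48]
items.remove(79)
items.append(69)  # [36, 91, 83, 4, 79, 40, 48, 69]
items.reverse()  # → [69, 48, 40, 79, 4, 83, 91, 36]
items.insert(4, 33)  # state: [69, 48, 40, 79, 33, 4, 83, 91, 36]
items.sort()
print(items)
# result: [4, 33, 36, 40, 48, 69, 79, 83, 91]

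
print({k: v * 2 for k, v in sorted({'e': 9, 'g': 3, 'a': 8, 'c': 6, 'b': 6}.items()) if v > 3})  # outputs {'a': 16, 'b': 12, 'c': 12, 'e': 18}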